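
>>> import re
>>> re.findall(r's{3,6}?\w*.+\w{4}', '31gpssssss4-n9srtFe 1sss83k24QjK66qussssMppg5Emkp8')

`findall` yields the raw match text (1 of them) because the pattern has no groups.

['ssssss4-n9srtFe 1sss83k24QjK66qussssMppg5Emkp8']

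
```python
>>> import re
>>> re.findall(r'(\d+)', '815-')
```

This matches one or more of a digit (captured).
Matches: at [0:3] match '815', group 1 = '815'.
`findall` collects group 1 from the one match (1 total).

['815']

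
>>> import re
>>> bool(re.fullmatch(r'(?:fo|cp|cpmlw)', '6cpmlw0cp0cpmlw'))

False

For `fullmatch`, every character of the input must be accounted for by the pattern.
Here there's no way to consume every character, so the call returns None, and `bool(None)` is False.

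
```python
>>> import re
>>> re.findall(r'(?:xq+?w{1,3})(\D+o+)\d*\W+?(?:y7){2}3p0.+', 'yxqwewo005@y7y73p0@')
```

['ewo']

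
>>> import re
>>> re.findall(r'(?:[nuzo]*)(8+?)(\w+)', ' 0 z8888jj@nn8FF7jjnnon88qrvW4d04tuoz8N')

[('8', '888jj'), ('8', 'FF7jjnnon88qrvW4d04tuoz8N')]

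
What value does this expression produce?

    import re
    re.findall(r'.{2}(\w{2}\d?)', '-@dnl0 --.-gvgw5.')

Pattern: exactly 2 of any character; then exactly 2 of a word character, then optionally a digit (captured).
Scanning left to right: at [0:4] match '-@dn', group 1 = 'dn'; at [9:13] match '.-gv', group 1 = 'gv'.
Because there's exactly one group, `findall` drops the full match and keeps group 1 from each hit.

['dn', 'gv']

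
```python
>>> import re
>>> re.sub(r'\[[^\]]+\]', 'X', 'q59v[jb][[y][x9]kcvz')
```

Matches: at [4:8] → '[jb]'; at [8:12] → '[[y]'; at [12:16] → '[x9]'.
Every occurrence is swapped for 'X'.

'q59vXXXkcvz'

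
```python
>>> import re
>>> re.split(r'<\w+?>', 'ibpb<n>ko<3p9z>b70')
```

Matches to split on: at [4:7] → '<n>'; at [9:15] → '<3p9z>'.
`split` removes every match and returns the 3 fragments in between.

['ibpb', 'ko', 'b70']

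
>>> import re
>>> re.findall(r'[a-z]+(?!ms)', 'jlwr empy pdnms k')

The negative lookahead/lookbehind blocks any match where the forbidden context is present.
Walking the string: at [0:4] → 'jlwr'; at [5:9] → 'empy'; at [10:15] → 'pdnms'; at [16:17] → 'k'.
No capturing groups, so `findall` returns the 4 full match strings.

['jlwr', 'empy', 'pdnms', 'k']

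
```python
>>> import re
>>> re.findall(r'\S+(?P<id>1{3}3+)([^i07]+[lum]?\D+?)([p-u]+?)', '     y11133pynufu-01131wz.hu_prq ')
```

[('11133', 'pynuf', 'u')]

The pattern matches one or more of a non-whitespace character; then exactly 3 of the literal '1', then one or more of the literal '3' (captured as 'id'); then one or more of any character except [i07], then optionally one of [lum], then one or more of a non-digit (lazy) (captured); then one or more of a character in [p-u] (lazy) (captured).
Walking the string: at [5:17] match 'y11133pynufu', groups = ('11133', 'pynuf', 'u').
`findall` packs the 3 group values into a tuple for every match.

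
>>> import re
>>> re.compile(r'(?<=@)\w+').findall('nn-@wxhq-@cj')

['wxhq', 'cj']

Lookahead/lookbehind check context without consuming it, so the matched span excludes the asserted characters.
`findall` yields the raw match text (2 of them) because the pattern has no groups.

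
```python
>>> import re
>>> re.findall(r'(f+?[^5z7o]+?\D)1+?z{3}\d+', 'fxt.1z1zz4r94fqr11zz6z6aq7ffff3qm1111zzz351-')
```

Pattern: one or more of the literal 'f' (lazy), then one or more of any character except [5z7o] (lazy), then a non-digit (captured); then one or more of the literal '1' (lazy), then exactly 3 of a literal 'z'; then one or more of a digit.
Matches: at [26:43] match 'ffff3qm1111zzz351', group 1 = 'ffff3qm'.
With a single group, `findall` returns only what that group captured — 1 item.

['ffff3qm']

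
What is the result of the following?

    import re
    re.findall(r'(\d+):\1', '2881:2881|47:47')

['2881', '47']

The backreference `\1` re-matches whatever the first group consumed, character for character.
Because there's exactly one group, `findall` drops the full match and keeps group 1 from each hit.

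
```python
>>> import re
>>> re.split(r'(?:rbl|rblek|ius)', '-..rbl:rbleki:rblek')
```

['-..', ':', 'eki:', 'ek']

The regex engine tests alternatives in the order written; an earlier branch that matches wins even if a later one would match more.
Each match becomes a cut point; 4 segments remain.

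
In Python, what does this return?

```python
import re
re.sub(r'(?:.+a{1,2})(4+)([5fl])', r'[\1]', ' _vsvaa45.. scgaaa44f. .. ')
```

'[44]. .. '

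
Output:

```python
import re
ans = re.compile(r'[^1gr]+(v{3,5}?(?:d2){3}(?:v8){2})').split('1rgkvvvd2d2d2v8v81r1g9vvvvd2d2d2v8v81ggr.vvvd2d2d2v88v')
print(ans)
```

['1rg', 'vvvd2d2d2v8v8', '1r1g', 'vvvd2d2d2v8v8', '1ggr.vvvd2d2d2v88v']

`re.split` interleaves the captured-group text with the surrounding fragments.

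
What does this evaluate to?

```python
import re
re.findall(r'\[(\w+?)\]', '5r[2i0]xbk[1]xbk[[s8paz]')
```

['2i0', '1', 's8paz']

Matches: at [2:7] match '[2i0]', group 1 = '2i0'; at [10:13] match '[1]', group 1 = '1'; at [17:24] match '[s8paz]', group 1 = 's8paz'.
With a single group, `findall` returns only what that group captured — 3 items.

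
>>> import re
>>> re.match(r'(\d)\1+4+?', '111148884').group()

'11114'

After group 1 captures some text, `\1` only succeeds where that same text appears again.
`re.match` only tries the pattern at the start of the string.
The match spans [0:5] → '11114'.
Captured: group 1 = '1'.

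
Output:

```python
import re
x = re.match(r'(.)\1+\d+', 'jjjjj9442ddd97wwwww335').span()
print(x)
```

`\1` has to match the exact text group 1 already captured.
`re.match` only tries the pattern at the start of the string.
The match spans [0:9] → 'jjjjj9442'.
Captured: group 1 = 'j'.

(0, 9)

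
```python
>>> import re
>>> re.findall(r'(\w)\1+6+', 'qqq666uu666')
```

['q', 'u']

The backreference `\1` re-matches whatever the first group consumed, character for character.
One capturing group, so `findall` returns just the captured substring from each match — 2 in all.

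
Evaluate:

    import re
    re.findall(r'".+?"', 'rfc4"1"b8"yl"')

['"1"', '"yl"']

A non-greedy quantifier consumes as few characters as it can — just enough that the remainder of the pattern still matches from where it stops; whatever follows it matches normally.
Since nothing is captured, `findall` lists the 2 matched substrings directly.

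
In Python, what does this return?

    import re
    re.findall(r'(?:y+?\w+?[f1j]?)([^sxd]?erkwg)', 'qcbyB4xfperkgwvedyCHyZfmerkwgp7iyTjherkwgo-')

['merkwg', 'herkwg']

Pattern: one or more of a literal 'y' (lazy), then one or more of a word character (lazy), then optionally one of [f1j] (non-capturing group); then optionally any character except [sxd], then the literal 'erk', then the literal 'wg' (captured).
Lazy quantifiers expand one character at a time until the remainder of the pattern can match.
Walking the string: at [3:29] match 'yB4xfperkgwvedyCHyZfmerkwg', group 1 = 'merkwg'; at [32:41] match 'yTjherkwg', group 1 = 'herkwg'.
`findall` collects group 1 from each match (2 total).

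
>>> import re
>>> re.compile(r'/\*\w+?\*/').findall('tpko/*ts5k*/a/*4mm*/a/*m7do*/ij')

['/*ts5k*/', '/*4mm*/', '/*m7do*/']

Scanning left to right: at [4:12] → '/*ts5k*/'; at [13:20] → '/*4mm*/'; at [21:29] → '/*m7do*/'.
`findall` yields the raw match text (3 of them) because the pattern has no groups.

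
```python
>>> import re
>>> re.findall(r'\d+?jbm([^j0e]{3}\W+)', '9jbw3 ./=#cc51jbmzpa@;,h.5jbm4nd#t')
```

['zpa@;,', '4nd#']

The pattern matches one or more of a digit (lazy), then the literal 'jbm'; then exactly 3 of any character except [j0e], then one or more of a non-word character (captured).
With a single group, `findall` returns only what that group captured — 2 items.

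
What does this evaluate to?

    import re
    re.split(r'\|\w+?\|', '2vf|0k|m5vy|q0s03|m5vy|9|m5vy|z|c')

Each match becomes a cut point; 5 segments remain.

['2vf', 'm5vy', 'm5vy', 'm5vy', 'c']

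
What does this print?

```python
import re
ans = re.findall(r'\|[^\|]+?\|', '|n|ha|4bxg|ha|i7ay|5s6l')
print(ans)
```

['|n|', '|4bxg|', '|i7ay|']

Matches: at [0:3] → '|n|'; at [5:11] → '|4bxg|'; at [13:19] → '|i7ay|'.
Since nothing is captured, `findall` lists the 3 matched substrings directly.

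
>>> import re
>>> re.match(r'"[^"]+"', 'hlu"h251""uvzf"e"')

None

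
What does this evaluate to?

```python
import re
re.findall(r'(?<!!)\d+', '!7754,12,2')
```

['754', '12', '2']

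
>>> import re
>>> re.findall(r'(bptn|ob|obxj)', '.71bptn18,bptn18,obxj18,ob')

['bptn', 'bptn', 'ob', 'ob']

Branches in `(...|...)` are attempted left-to-right; the first branch that allows the whole pattern to succeed is taken.
Walking the string: at [3:7] match 'bptn', group 1 = 'bptn'; at [10:14] match 'bptn', group 1 = 'bptn'; at [17:19] match 'ob', group 1 = 'ob'; at [24:26] match 'ob', group 1 = 'ob'.
One capturing group, so `findall` returns just the captured substring from each match — 4 in all.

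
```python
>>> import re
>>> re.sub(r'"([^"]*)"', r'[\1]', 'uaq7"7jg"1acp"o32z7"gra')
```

'uaq7[7jg]1acp[o32z7]gra'

Matches: at [4:9] → '"7jg"'; at [13:20] → '"o32z7"'.
Each match is replaced using the text its own group 1 captured.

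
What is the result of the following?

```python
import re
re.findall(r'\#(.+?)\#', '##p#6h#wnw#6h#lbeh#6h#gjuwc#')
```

Matches: at [0:4] match '##p#', group 1 = '#p'; at [6:11] match '#wnw#', group 1 = 'wnw'; at [13:19] match '#lbeh#', group 1 = 'lbeh'; at [21:28] match '#gjuwc#', group 1 = 'gjuwc'.
One capturing group, so `findall` returns just the captured substring from each match — 4 in all.

['#p', 'wnw', 'lbeh', 'gjuwc']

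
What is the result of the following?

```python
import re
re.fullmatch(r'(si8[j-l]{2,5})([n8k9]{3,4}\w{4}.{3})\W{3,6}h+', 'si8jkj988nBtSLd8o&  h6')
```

This matches the literal 'si8', then 2 to 5 of a character in [j-l] (captured); then 3 to 4 of one of [n8k9], then exactly 4 of a word character, then exactly 3 of any character (captured); then 3 to 6 of a non-word character, then one or more of the literal 'h'.
`re.fullmatch` requires the pattern to consume the entire string.
Here there's no way to consume every character, so the call returns None.

None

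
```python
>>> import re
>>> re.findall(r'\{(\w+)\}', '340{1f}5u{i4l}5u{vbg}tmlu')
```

['1f', 'i4l', 'vbg']

Matches: at [3:7] match '{1f}', group 1 = '1f'; at [9:14] match '{i4l}', group 1 = 'i4l'; at [16:21] match '{vbg}', group 1 = 'vbg'.
With a single group, `findall` returns only what that group captured — 3 items.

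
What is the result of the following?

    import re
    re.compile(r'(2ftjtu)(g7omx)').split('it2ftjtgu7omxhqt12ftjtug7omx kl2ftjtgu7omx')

['it2ftjtgu7omxhqt1', '2ftjtu', 'g7omx', ' kl2ftjtgu7omx']

The pattern matches the literal '2ft', then the literal 'jtu' (captured); then the literal 'g7o', then the literal 'mx' (captured).
Matches to split on: at [17:28] → '2ftjtug7omx'.
Because the pattern has a capturing group, `split` also inserts each captured text between the pieces.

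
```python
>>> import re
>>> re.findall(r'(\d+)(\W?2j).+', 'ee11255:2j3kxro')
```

[('11255', ':2j')]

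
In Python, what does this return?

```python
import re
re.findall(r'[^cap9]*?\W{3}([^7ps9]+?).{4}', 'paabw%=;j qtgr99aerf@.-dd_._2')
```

['j', 'd']

Pattern: zero or more of any character except [cap9] (lazy); then exactly 3 of a non-word character; then one or more of any character except [7ps9] (lazy) (captured); then exactly 4 of any character.
With the lazy modifier that quantifier settles for the fewest repetitions that let the rest of the pattern succeed (the atoms after it are unaffected and can still be greedy).
Matches: at [3:13] match 'bw%=;j qtg', group 1 = 'j'; at [17:28] match 'erf@.-dd_._', group 1 = 'd'.
`findall` collects group 1 from each match (2 total).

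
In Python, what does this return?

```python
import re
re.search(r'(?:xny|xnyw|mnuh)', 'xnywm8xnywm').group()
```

Alternation isn't longest-match — the leftmost alternative that fits at this position is chosen.
The match spans [0:3] → 'xny'.

'xny'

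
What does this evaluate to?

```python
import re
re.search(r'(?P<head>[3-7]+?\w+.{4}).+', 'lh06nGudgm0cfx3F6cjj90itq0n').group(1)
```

'6nGudgm0cfx3F6cjj90itq0'

The match spans [3:27] → '6nGudgm0cfx3F6cjj90itq0n'.
Captured: group 1 = '6nGudgm0cfx3F6cjj90itq0'.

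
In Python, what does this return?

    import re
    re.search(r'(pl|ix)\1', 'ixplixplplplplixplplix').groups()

The match spans [6:10] → 'plpl'.
Captured: group 1 = 'pl'.

('pl',)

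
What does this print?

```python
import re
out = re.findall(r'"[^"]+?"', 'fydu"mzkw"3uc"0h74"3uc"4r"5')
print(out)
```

With no groups in the pattern, `findall` gives back each whole match — 3 here.

['"mzkw"', '"0h74"', '"4r"']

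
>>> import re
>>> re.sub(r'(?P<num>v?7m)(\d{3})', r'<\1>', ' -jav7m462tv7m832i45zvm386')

' -ja<v7m>t<v7m>i45zvm386'

The pattern matches optionally the literal 'v', then the literal '7m' (captured as 'num'); then exactly 3 of a digit (captured).
Matches: at [4:10] → 'v7m462'; at [11:17] → 'v7m832'.
The replacement refers to a captured group, so each match is rewritten using its own captured text.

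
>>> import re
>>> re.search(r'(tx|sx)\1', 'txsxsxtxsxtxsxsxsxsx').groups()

('sx',)

The match spans [2:6] → 'sxsx'.
Captured: group 1 = 'sx'.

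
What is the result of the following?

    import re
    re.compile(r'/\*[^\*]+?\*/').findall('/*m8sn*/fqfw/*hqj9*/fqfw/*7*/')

['/*m8sn*/', '/*hqj9*/', '/*7*/']

Walking the string: at [0:8] → '/*m8sn*/'; at [12:20] → '/*hqj9*/'; at [24:29] → '/*7*/'.
With no groups in the pattern, `findall` gives back each whole match — 3 here.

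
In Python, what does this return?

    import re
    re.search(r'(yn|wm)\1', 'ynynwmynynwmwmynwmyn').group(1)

`\1` is not a pattern — it's the concrete string captured by group 1, re-applied verbatim.
`search` walks the string left to right and returns the first match it finds.
The match spans [0:4] → 'ynyn'.
Captured: group 1 = 'yn'.

'yn'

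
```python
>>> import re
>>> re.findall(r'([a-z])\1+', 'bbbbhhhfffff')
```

['b', 'h', 'f']

The backreference `\1` re-matches whatever the first group consumed, character for character.
Walking the string: at [0:4] match 'bbbb', group 1 = 'b'; at [4:7] match 'hhh', group 1 = 'h'; at [7:12] match 'fffff', group 1 = 'f'.
Because there's exactly one group, `findall` drops the full match and keeps group 1 from each hit.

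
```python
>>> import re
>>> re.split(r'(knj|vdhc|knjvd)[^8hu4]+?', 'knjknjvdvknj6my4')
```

['', 'knj', 'njvdv', 'knj', 'my4']

Matches to split on: at [0:4] → 'knjk'; at [9:13] → 'knj6'.
The group in the pattern means `split` returns the separators' captures alongside the pieces.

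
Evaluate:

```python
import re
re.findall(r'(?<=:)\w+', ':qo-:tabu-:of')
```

['qo', 'tabu', 'of']

The `(?=…)`/`(?<=…)` assertion just peeks at neighbouring text; it doesn't advance the match position.
Since nothing is captured, `findall` lists the 3 matched substrings directly.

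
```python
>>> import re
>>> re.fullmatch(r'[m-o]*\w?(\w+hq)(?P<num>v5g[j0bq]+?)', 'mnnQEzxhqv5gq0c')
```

None

`re.fullmatch` is like wrapping the pattern in `^…$` (in single-line mode).
Here the string isn't matched end-to-end, so the call returns None.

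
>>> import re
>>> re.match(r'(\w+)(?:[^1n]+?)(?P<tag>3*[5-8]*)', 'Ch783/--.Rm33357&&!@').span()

(0, 6)

This matches one or more of a word character (captured); then one or more of any character except [1n] (lazy) (non-capturing group); then zero or more of a literal '3', then zero or more of a character in [5-8] (captured as 'tag').
With the lazy modifier that quantifier settles for the fewest repetitions that let the rest of the pattern succeed (the atoms after it are unaffected and can still be greedy).
`re.match` only tries the pattern at the start of the string.
The match spans [0:6] → 'Ch783/'.
Captured: group 1 = 'Ch783', group 2 = ''.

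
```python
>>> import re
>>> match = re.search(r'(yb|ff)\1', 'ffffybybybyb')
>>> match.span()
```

A backreference is literal: `\1` must see the identical characters the first group matched.
`re.search` scans for the first position where the pattern succeeds.
The match spans [0:4] → 'ffff'.
Captured: group 1 = 'ff'.

(0, 4)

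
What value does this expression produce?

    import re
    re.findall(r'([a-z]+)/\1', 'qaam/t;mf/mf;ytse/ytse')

['mf', 'ytse']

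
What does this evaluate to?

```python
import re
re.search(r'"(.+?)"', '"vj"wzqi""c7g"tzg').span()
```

Because the quantifier is non-greedy, it stops expanding at the earliest point where the rest of the pattern can succeed.
The match spans [0:4] → '"vj"'.

(0, 4)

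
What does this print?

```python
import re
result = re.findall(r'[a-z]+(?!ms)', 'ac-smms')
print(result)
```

['ac', 'smms']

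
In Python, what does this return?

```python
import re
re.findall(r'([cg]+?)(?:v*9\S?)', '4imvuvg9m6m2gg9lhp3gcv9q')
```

Pattern: one or more of one of [cg] (lazy) (captured); then zero or more of the literal 'v', then the literal '9', then optionally a non-whitespace character (non-capturing group).
Walking the string: at [6:9] match 'g9m', group 1 = 'g'; at [12:16] match 'gg9l', group 1 = 'gg'; at [19:24] match 'gcv9q', group 1 = 'gc'.
Because there's exactly one group, `findall` drops the full match and keeps group 1 from each hit.

['g', 'gg', 'gc']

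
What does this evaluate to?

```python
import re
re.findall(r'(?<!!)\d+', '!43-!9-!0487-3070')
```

`(?!…)`/`(?<!…)` only lets a position through if the neighbouring text does NOT match; no characters are consumed.
Scanning left to right: at [2:3] → '3'; at [9:12] → '487'; at [13:17] → '3070'.
Since nothing is captured, `findall` lists the 3 matched substrings directly.

['3', '487', '3070']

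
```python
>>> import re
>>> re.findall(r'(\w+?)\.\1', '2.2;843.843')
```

`\1` is not a pattern — it's the concrete string captured by group 1, re-applied verbatim.
One capturing group, so `findall` returns just the captured substring from each match — 2 in all.

['2', '843']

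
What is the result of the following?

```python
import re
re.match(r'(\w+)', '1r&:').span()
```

(0, 2)

`re.match` only tries the pattern at the start of the string.
The match spans [0:2] → '1r'.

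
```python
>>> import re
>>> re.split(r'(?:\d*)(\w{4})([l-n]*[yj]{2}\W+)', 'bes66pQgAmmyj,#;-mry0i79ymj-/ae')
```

Pattern: zero or more of a digit (non-capturing group); then exactly 4 of a word character (captured); then zero or more of a character in [l-n], then exactly 2 of one of [yj], then one or more of a non-word character (captured).
The group in the pattern means `split` returns the separators' captures alongside the pieces.

['bes', 'pQgA', 'mmyj,#;-', 'mry0i79ymj-/ae']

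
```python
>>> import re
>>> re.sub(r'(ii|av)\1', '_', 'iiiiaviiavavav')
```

`\1` has to match the exact text group 1 already captured.
Matches: at [0:4] → 'iiii'; at [8:12] → 'avav'.
Every occurrence is swapped for '_'.

'_avii_av'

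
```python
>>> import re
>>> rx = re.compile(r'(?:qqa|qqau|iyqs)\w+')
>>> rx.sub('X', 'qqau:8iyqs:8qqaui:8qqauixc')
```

'X:8iyqs:8X:8X'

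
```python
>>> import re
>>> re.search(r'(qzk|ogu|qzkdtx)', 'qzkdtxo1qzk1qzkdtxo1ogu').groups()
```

('qzk',)

The regex engine tests alternatives in the order written; an earlier branch that matches wins even if a later one would match more.
Unlike `match`, `search` isn't anchored — it looks for the pattern anywhere in the string.
The match spans [0:3] → 'qzk'.
Captured: group 1 = 'qzk'.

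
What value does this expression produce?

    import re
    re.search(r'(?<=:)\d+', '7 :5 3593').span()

The `(?=…)`/`(?<=…)` assertion just peeks at neighbouring text; it doesn't advance the match position.
The match spans [3:4] → '5'.

(3, 4)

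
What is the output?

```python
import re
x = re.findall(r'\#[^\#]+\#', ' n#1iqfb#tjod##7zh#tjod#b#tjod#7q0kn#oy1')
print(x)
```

With no groups in the pattern, `findall` gives back each whole match — 4 here.

['#1iqfb#', '#7zh#', '#b#', '#7q0kn#']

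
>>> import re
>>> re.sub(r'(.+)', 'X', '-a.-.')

'X'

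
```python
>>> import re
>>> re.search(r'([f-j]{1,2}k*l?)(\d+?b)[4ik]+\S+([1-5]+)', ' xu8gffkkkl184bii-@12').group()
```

'ffkkkl184bii-@12'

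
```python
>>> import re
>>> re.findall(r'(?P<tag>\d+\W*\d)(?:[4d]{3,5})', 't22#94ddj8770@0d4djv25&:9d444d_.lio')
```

['22#9', '8770@0', '25&:9']

The pattern matches one or more of a digit, then zero or more of a non-word character, then a digit (captured as 'tag'); then 3 to 5 of one of [4d] (non-capturing group).
Matches: at [1:8] match '22#94dd', group 1 = '22#9'; at [9:18] match '8770@0d4d', group 1 = '8770@0'; at [20:30] match '25&:9d444d', group 1 = '25&:9'.
`findall` collects group 1 from each match (3 total).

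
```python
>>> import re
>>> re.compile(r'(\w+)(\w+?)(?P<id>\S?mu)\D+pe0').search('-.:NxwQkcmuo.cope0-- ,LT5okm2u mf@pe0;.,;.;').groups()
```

The match spans [3:18] → 'NxwQkcmuo.cope0'.
Captured: group 1 = 'NxwQk', group 2 = 'c', group 3 = 'mu'.

('NxwQk', 'c', 'mu')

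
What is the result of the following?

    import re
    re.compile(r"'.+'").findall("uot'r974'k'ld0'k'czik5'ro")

["'r974'k'ld0'k'czik5'"]

With no groups in the pattern, `findall` gives back each whole match — 1 here.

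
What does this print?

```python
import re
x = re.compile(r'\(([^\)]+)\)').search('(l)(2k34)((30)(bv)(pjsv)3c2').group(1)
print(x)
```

The match spans [0:3] → '(l)'.
Captured: group 1 = 'l'.

l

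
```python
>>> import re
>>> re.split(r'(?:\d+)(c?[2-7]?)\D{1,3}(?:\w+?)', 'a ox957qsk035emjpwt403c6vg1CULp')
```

['a ox', '', '', '', 'wt', 'c6', 'CULp']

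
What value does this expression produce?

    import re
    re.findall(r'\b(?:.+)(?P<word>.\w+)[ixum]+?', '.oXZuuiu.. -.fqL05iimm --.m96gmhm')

['mh']

This matches a word boundary (`\b`, zero-width); then one or more of any character (non-capturing group); then any character, then one or more of a word character (captured as 'word'); then one or more of one of [ixum] (lazy).
Matches: at [1:33] match 'oXZuuiu.. -.fqL05iimm --.m96gmhm', group 1 = 'mh'.
Because there's exactly one group, `findall` drops the full match and keeps group 1 from the one hit.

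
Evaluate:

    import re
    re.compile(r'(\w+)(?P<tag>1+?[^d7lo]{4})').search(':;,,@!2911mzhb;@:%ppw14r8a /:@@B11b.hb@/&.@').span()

This matches one or more of a word character (captured); then one or more of a literal '1' (lazy), then exactly 4 of any character except [d7lo] (captured as 'tag').
`re.search` scans for the first position where the pattern succeeds.
The match spans [6:14] → '2911mzhb'.
Captured: group 1 = '291', group 2 = '1mzhb'.

(6, 14)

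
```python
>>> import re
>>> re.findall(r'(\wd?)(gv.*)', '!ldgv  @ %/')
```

The pattern matches a word character, then optionally a literal 'd' (captured); then the literal 'gv', then zero or more of any character (captured).
Walking the string: at [1:11] match 'ldgv  @ %/', groups = ('ld', 'gv  @ %/').
With 2 capturing groups, `findall` returns a 2-tuple per match.

[('ld', 'gv  @ %/')]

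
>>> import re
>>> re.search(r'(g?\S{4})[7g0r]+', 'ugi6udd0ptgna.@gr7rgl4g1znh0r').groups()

('6udd',)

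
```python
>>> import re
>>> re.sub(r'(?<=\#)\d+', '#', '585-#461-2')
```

'585-##-2'

The `(?=…)`/`(?<=…)` assertion just peeks at neighbouring text; it doesn't advance the match position.
Matches: at [5:8] → '461'.
`sub` substitutes '#' at each match site.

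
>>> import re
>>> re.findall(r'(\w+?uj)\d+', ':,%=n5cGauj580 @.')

Pattern: one or more of a word character (lazy), then the literal 'uj' (captured); then one or more of a digit.
Walking the string: at [4:14] match 'n5cGauj580', group 1 = 'n5cGauj'.
With a single group, `findall` returns only what that group captured — 1 item.

['n5cGauj']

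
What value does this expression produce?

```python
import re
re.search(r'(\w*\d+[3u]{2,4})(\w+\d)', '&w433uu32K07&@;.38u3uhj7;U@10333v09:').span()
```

(1, 12)

The match spans [1:12] → 'w433uu32K07'.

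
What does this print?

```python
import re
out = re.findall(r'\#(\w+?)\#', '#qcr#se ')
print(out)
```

['qcr']

`findall` collects group 1 from the one match (1 total).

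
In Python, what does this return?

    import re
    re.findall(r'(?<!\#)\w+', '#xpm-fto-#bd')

Because the assertion is negative and zero-width, positions next to the forbidden text are skipped.
`findall` yields the raw match text (3 of them) because the pattern has no groups.

['pm', 'fto', 'd']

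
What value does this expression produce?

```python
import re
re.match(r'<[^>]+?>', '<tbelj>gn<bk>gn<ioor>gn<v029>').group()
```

`re.match` only tries the pattern at the start of the string.
The match spans [0:7] → '<tbelj>'.

'<tbelj>'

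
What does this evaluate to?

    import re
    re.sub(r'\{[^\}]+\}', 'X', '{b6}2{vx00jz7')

Matches: at [0:4] → '{b6}'.
Each match is replaced by 'X'.

'X2{vx00jz7'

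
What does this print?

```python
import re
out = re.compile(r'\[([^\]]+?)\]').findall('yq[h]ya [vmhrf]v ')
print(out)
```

With a single group, `findall` returns only what that group captured — 2 items.

['h', 'vmhrf']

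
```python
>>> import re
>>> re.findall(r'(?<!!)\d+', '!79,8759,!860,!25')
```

['9', '8759', '60', '5']

The negative lookaround is zero-width — it rules out positions where the adjacent text would match, without consuming anything.
Walking the string: at [2:3] → '9'; at [4:8] → '8759'; at [11:13] → '60'; at [16:17] → '5'.
With no groups in the pattern, `findall` gives back each whole match — 4 here.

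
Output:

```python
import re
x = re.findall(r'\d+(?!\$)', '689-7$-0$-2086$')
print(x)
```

['689', '208']

The negative lookahead/lookbehind blocks any match where the forbidden context is present.
Scanning left to right: at [0:3] → '689'; at [10:13] → '208'.
`findall` yields the raw match text (2 of them) because the pattern has no groups.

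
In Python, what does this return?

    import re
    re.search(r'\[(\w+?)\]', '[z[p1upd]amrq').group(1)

The match spans [2:9] → '[p1upd]'.
Captured: group 1 = 'p1upd'.

'p1upd'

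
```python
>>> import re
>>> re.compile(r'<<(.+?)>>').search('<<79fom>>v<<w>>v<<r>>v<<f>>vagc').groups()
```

('79fom',)

A non-greedy quantifier consumes as few characters as it can — just enough that the remainder of the pattern still matches from where it stops; whatever follows it matches normally.
`re.search` scans for the first position where the pattern succeeds.
The match spans [0:9] → '<<79fom>>'.
Captured: group 1 = '79fom'.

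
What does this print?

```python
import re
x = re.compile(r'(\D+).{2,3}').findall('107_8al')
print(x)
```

['_']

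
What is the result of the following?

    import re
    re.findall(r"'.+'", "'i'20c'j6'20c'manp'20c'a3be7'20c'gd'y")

["'i'20c'j6'20c'manp'20c'a3be7'20c'gd'"]

No capturing groups, so `findall` returns the 1 full match string.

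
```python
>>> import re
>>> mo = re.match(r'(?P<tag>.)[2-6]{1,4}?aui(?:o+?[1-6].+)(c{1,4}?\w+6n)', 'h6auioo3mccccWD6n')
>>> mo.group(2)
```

'cWD6n'

Pattern: any character (captured as 'tag'); then 1 to 4 of a character in [2-6] (lazy), then the literal 'aui'; then one or more of the literal 'o' (lazy), then a character in [1-6], then one or more of any character (non-capturing group); then 1 to 4 of the literal 'c' (lazy), then one or more of a word character, then the literal '6n' (captured).
With `match`, the pattern is implicitly anchored at the beginning.
The match spans [0:17] → 'h6auioo3mccccWD6n'.
Captured: group 1 = 'h', group 2 = 'cWD6n'.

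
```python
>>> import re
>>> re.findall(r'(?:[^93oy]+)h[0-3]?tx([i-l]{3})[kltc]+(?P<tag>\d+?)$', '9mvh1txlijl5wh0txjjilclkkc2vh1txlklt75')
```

[('lkl', '75')]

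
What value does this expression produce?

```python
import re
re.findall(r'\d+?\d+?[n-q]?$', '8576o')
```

['8576o']

This matches one or more of a digit (lazy), then one or more of a digit (lazy); then optionally a character in [n-q]; then anchored at the end.
Matches: at [0:5] → '8576o'.
No capturing groups, so `findall` returns the 1 full match string.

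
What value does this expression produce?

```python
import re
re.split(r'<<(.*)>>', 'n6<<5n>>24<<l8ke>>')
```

['n6', '5n>>24<<l8ke', '']

Matches to split on: at [2:18] → '<<5n>>24<<l8ke>>'.
`re.split` interleaves the captured-group text with the surrounding fragments.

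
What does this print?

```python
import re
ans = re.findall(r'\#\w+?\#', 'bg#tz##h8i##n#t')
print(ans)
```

['#tz#', '#h8i#', '#n#']

Walking the string: at [2:6] → '#tz#'; at [6:11] → '#h8i#'; at [11:14] → '#n#'.
No capturing groups, so `findall` returns the 3 full match strings.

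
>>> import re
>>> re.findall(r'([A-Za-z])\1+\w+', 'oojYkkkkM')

['o']

`\1` is not a pattern — it's the concrete string captured by group 1, re-applied verbatim.
`findall` collects group 1 from the one match (1 total).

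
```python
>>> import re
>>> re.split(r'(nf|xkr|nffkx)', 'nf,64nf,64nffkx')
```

The regex engine tests alternatives in the order written; an earlier branch that matches wins even if a later one would match more.
Matches to split on: at [0:2] → 'nf'; at [5:7] → 'nf'; at [10:12] → 'nf'.
Because the pattern has a capturing group, `split` also inserts each captured text between the pieces.

['', 'nf', ',64', 'nf', ',64', 'nf', 'fkx']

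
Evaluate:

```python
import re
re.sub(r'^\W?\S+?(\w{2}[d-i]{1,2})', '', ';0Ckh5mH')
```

'5mH'

Pattern: anchored at the start of the string; then optionally a non-word character; then one or more of a non-whitespace character (lazy); then exactly 2 of a word character, then 1 to 2 of a character in [d-i] (captured).
Matches: at [0:5] → ';0Ckh'.
`sub` substitutes '' at each match site.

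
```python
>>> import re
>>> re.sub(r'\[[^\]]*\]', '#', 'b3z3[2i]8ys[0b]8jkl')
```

`sub` substitutes '#' at each match site.

'b3z3#8ys#8jkl'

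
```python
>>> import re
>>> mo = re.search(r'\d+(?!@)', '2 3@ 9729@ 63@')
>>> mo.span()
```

(0, 1)

Because the assertion is negative and zero-width, positions next to the forbidden text are skipped.
The match spans [0:1] → '2'.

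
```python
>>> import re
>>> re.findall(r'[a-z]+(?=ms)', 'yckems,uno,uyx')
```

['ycke']

The `(?=…)`/`(?<=…)` assertion just peeks at neighbouring text; it doesn't advance the match position.
Since nothing is captured, `findall` lists the 1 matched substring directly.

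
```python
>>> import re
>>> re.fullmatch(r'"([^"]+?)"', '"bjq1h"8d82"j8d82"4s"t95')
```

`fullmatch` succeeds only if the pattern covers the string from start to end.
Here the string isn't matched end-to-end, so the call returns None.

None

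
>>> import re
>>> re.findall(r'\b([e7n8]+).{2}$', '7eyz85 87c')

Pattern: a word boundary (`\b`, zero-width); then one or more of one of [e7n8] (captured); then exactly 2 of any character; then anchored at the end.
Walking the string: at [7:10] match '87c', group 1 = '8'.
One capturing group, so `findall` returns just the captured substring from the one match — 1 in all.

['8']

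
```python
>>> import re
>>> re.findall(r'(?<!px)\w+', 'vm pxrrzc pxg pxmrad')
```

`(?!…)`/`(?<!…)` only lets a position through if the neighbouring text does NOT match; no characters are consumed.
Scanning left to right: at [0:2] → 'vm'; at [3:9] → 'pxrrzc'; at [10:13] → 'pxg'; at [14:20] → 'pxmrad'.
`findall` yields the raw match text (4 of them) because the pattern has no groups.

['vm', 'pxrrzc', 'pxg', 'pxmrad']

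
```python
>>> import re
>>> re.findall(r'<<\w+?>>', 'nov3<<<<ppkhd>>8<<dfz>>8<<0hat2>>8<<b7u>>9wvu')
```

['<<ppkhd>>', '<<dfz>>', '<<0hat2>>', '<<b7u>>']

Matches: at [6:15] → '<<ppkhd>>'; at [16:23] → '<<dfz>>'; at [24:33] → '<<0hat2>>'; at [34:41] → '<<b7u>>'.
No capturing groups, so `findall` returns the 4 full match strings.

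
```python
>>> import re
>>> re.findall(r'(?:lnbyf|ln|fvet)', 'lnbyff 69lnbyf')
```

['lnbyf', 'lnbyf']

Branches in `(...|...)` are attempted left-to-right; the first branch that allows the whole pattern to succeed is taken.
No capturing groups, so `findall` returns the 2 full match strings.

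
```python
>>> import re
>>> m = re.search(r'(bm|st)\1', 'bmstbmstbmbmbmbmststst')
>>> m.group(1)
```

The match spans [8:12] → 'bmbm'.
Captured: group 1 = 'bm'.

'bm'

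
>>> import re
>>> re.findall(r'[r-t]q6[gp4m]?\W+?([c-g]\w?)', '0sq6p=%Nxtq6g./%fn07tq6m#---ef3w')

Pattern: a character in [r-t]; then the literal 'q6', then optionally one of [gp4m], then one or more of a non-word character (lazy); then a character in [c-g], then optionally a word character (captured).
Walking the string: at [9:18] match 'tq6g./%fn', group 1 = 'fn'; at [20:30] match 'tq6m#---ef', group 1 = 'ef'.
Because there's exactly one group, `findall` drops the full match and keeps group 1 from each hit.

['fn', 'ef']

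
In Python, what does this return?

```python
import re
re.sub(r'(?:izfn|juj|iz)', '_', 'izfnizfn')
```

Alternation isn't longest-match — the leftmost alternative that fits at this position is chosen.
`sub` substitutes '_' at each match site.

'__'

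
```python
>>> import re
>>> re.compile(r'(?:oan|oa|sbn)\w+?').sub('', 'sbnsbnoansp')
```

'bnp'

Alternation tries branches left to right and keeps the first one that lets the overall match succeed at that position.
Matches: at [0:4] → 'sbns'; at [6:10] → 'oans'.
Every occurrence is swapped for ''.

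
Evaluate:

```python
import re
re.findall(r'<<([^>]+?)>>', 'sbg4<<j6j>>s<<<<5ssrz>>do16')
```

['j6j', '<<5ssrz']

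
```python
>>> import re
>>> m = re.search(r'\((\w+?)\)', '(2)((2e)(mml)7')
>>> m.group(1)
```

The match spans [0:3] → '(2)'.
Captured: group 1 = '2'.

'2'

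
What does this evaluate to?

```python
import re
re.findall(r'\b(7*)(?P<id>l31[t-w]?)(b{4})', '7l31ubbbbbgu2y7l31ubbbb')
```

[('7', 'l31u', 'bbbb')]

The pattern matches a word boundary (`\b`, zero-width); then zero or more of a literal '7' (captured); then the literal 'l31', then optionally a character in [t-w] (captured as 'id'); then exactly 4 of a literal 'b' (captured).
With 3 capturing groups, `findall` returns a 3-tuple per match.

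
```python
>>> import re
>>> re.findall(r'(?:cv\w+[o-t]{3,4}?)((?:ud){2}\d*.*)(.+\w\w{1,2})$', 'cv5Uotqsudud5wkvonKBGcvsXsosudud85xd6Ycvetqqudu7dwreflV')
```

[('udud85xd6Ycvetqqudu7dwre', 'flV')]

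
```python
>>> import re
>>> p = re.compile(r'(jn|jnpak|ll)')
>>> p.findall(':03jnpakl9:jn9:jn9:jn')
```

['jn', 'jn', 'jn', 'jn']

`|` is ordered: at each position the engine commits to the first alternative that works.
One capturing group, so `findall` returns just the captured substring from each match — 4 in all.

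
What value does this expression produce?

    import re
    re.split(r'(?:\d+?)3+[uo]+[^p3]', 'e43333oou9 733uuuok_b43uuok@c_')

The pattern matches one or more of a digit (lazy) (non-capturing group); then one or more of the literal '3', then one or more of one of [uo], then any character except [p3].
Matches to split on: at [1:10] → '43333oou9'; at [11:19] → '733uuuok'; at [21:27] → '43uuok'.
The string is cut at each match, leaving 4 pieces.

['e', ' ', '_b', '@c_']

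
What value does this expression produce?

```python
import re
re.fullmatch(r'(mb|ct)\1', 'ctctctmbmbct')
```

The backreference `\1` re-matches whatever the first group consumed, character for character.
`re.fullmatch` is like wrapping the pattern in `^…$` (in single-line mode).
Here there's no way to consume every character, so the call returns None.

None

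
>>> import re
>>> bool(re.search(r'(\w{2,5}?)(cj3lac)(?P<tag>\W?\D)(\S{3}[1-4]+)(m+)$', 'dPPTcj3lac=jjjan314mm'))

False

Pattern: 2 to 5 of a word character (lazy) (captured); then the literal 'cj3', then the literal 'lac' (captured); then optionally a non-word character, then a non-digit (captured as 'tag'); then exactly 3 of a non-whitespace character, then one or more of a character in [1-4] (captured); then one or more of a literal 'm' (captured); then anchored at the end.
`search` walks the string left to right and returns the first match it finds.
Here no position works, so the call returns None, and `bool(None)` is False.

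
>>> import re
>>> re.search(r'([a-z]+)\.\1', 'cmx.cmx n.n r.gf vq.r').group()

'cmx.cmx'

`\1` has to match the exact text group 1 already captured.
The match spans [0:7] → 'cmx.cmx'.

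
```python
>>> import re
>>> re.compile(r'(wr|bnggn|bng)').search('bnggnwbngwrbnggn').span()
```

(0, 5)

`|` is ordered: at each position the engine commits to the first alternative that works.
Unlike `match`, `search` isn't anchored — it looks for the pattern anywhere in the string.
The match spans [0:5] → 'bnggn'.
Captured: group 1 = 'bnggn'.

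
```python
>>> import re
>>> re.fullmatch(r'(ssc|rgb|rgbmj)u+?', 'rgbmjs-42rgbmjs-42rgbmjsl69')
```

None

For `fullmatch`, every character of the input must be accounted for by the pattern.
Here the pattern can't cover the whole string, so the call returns None.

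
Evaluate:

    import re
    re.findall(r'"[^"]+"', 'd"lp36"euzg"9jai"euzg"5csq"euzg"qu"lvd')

Walking the string: at [1:7] → '"lp36"'; at [11:17] → '"9jai"'; at [21:27] → '"5csq"'; at [31:35] → '"qu"'.
`findall` yields the raw match text (4 of them) because the pattern has no groups.

['"lp36"', '"9jai"', '"5csq"', '"qu"']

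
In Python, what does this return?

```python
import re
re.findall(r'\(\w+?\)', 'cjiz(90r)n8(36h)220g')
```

Walking the string: at [4:9] → '(90r)'; at [11:16] → '(36h)'.
No capturing groups, so `findall` returns the 2 full match strings.

['(90r)', '(36h)']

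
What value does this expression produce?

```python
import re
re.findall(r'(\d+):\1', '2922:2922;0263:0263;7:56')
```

After group 1 captures some text, `\1` only succeeds where that same text appears again.
Matches: at [0:9] match '2922:2922', group 1 = '2922'; at [10:19] match '0263:0263', group 1 = '0263'.
Because there's exactly one group, `findall` drops the full match and keeps group 1 from each hit.

['2922', '0263']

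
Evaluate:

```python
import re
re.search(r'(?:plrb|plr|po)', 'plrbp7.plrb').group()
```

'plrb'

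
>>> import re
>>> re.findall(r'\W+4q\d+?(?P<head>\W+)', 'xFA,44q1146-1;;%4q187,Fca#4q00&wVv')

Because there's exactly one group, `findall` drops the full match and keeps group 1 from each hit.

[',', '&']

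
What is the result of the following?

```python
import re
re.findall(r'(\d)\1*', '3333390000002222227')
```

['3', '9', '0', '2', '7']

`\1` is not a pattern — it's the concrete string captured by group 1, re-applied verbatim.
Because there's exactly one group, `findall` drops the full match and keeps group 1 from each hit.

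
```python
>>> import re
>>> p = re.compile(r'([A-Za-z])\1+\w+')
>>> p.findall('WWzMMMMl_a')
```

`\1` is not a pattern — it's the concrete string captured by group 1, re-applied verbatim.
Scanning left to right: at [0:10] match 'WWzMMMMl_a', group 1 = 'W'.
With a single group, `findall` returns only what that group captured — 1 item.

['W']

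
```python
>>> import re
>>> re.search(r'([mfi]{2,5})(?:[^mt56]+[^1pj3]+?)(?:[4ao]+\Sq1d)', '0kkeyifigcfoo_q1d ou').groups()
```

('ifi',)

The match spans [5:17] → 'ifigcfoo_q1d'.
Captured: group 1 = 'ifi'.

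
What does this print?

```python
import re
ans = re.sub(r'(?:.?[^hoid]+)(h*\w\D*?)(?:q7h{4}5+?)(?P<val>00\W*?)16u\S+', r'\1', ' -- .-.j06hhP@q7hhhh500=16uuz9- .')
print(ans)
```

hhP@ .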